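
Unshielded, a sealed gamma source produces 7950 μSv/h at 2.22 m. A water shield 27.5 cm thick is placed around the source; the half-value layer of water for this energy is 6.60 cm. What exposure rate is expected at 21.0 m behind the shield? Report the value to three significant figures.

Distance alone: 7950 × (2.22/21.0)² = 7950 × 0.01118 = 88.88 μSv/h.
Shield: 27.5/6.60 = 4.167 half-value layers → attenuation 2^(−4.167) = 0.05567.
Combined: 88.88 × 0.05567 = 4.948 μSv/h.

4.95 μSv/h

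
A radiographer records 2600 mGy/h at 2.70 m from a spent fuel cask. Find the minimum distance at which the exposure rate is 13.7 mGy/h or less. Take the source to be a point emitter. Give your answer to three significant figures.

By the inverse-square law, d₂ = d₁·√(I₁/I₂).
I₁/I₂ = 2600/13.7 = 189.8, so d₂ = 2.70 × √189.8 = 37.20 m.

37.2 m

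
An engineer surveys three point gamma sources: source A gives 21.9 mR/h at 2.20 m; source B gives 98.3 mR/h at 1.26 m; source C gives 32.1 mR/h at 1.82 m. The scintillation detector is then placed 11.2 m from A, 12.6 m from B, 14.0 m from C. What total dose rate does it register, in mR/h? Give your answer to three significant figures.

2.37 mR/h

Each source contributes Iᵢ·(dᵢ/rᵢ)²; contributions add.
A: 21.9 × (2.20/11.2)² = 0.8450 mR/h
B: 98.3 × (1.26/12.6)² = 0.9830 mR/h
C: 32.1 × (1.82/14.0)² = 0.5425 mR/h
Total = 0.8450 + 0.9830 + 0.5425 = 2.370 mR/h.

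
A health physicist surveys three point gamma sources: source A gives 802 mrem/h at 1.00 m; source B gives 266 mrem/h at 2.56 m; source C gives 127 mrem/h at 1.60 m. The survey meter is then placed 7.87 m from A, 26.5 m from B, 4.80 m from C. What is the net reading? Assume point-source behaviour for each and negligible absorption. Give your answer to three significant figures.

By superposition, sum each source's inverse-square contribution:
A: 802 × (1.00/7.87)² = 12.95 mrem/h
B: 266 × (2.56/26.5)² = 2.482 mrem/h
C: 127 × (1.60/4.80)² = 14.11 mrem/h
Total = 12.95 + 2.482 + 14.11 = 29.54 mrem/h.

29.5 mrem/h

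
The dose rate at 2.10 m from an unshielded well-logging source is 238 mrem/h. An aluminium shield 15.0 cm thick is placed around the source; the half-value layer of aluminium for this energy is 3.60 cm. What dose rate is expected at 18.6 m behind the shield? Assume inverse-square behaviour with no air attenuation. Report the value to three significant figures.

0.169 mrem/h

Distance alone: (2.10/18.6)² = 0.01275, so 238 × 0.01275 = 3.034 mrem/h.
Shield: 15.0/3.60 = 4.167 half-value layers → attenuation 2^(−4.167) = 0.05567.
Combined: 3.034 × 0.05567 = 0.1689 mrem/h.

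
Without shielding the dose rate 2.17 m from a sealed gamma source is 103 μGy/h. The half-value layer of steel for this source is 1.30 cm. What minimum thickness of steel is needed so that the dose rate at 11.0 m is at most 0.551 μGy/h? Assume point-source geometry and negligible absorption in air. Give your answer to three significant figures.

At 11.0 m, distance alone gives 103 × (2.17/11.0)² = 103 × 0.03892 = 4.009 μGy/h.
Further attenuation needed: 4.009/0.551 = 7.276.
n = log₂(7.276) = 2.863 half-value layers.
Thickness = 2.863 × 1.30 cm = 3.722 cm.

3.72 cm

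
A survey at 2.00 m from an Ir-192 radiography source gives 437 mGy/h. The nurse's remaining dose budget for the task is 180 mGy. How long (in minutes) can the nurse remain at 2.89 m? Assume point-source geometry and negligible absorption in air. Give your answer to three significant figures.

Using I₁d₁² = I₂d₂², rate at 2.89 m:
437 × (2.00/2.89)² = 437 × 0.4789 = 209.3 mGy/h.
Stay time = 180 mGy ÷ 209.3 mGy/h = 0.8600 h = 51.60 min.

51.6 min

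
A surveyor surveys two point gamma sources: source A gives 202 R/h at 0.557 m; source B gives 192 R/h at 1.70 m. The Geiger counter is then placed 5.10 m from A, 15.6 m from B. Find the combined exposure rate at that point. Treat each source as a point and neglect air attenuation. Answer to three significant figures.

4.69 R/h

By superposition, sum each source's inverse-square contribution:
A: 202 × (0.557/5.10)² = 2.409 R/h
B: 192 × (1.70/15.6)² = 2.280 R/h
Total = 2.409 + 2.280 = 4.689 R/h.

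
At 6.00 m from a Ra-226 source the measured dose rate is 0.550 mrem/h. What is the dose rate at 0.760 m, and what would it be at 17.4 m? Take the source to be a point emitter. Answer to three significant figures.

Using I₁d₁² = I₂d₂²,
At 0.760 m: (6.00/0.760)² = 62.33, so 0.550 × 62.33 = 34.28 mrem/h
At 17.4 m: (0.760/17.4)² = 0.001908, so 34.28 × 0.001908 = 0.06541 mrem/h.

34.3 mrem/h; 0.0654 mrem/h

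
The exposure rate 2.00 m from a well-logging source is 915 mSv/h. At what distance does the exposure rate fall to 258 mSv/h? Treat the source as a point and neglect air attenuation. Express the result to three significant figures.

Since intensity falls as 1/r², d₂ = d₁·√(I₁/I₂).
I₁/I₂ = 915/258 = 3.547, so d₂ = 2.00 × √3.547 = 3.767 m.

3.77 m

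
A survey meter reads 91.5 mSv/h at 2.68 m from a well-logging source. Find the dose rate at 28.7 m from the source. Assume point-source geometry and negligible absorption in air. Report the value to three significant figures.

0.798 mSv/h

By the inverse-square law, the rate at 28.7 m is
91.5 × (2.68/28.7)² = 91.5 × 0.008720 = 0.7979 mSv/h.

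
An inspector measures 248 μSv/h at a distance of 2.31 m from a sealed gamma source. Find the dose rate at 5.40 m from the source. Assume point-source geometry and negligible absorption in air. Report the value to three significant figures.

Since intensity falls as 1/r², the rate at 5.40 m is
248 × (2.31/5.40)² = 248 × 0.1830 = 45.38 μSv/h.

45.4 μSv/h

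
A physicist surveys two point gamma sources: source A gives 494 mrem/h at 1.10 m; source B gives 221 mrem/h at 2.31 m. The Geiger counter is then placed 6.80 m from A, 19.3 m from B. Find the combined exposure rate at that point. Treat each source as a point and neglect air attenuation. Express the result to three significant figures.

16.1 mrem/h

By superposition, sum each source's inverse-square contribution:
A: 494 × (1.10/6.80)² = 12.93 mrem/h
B: 221 × (2.31/19.3)² = 3.166 mrem/h
Total = 12.93 + 3.166 = 16.10 mrem/h.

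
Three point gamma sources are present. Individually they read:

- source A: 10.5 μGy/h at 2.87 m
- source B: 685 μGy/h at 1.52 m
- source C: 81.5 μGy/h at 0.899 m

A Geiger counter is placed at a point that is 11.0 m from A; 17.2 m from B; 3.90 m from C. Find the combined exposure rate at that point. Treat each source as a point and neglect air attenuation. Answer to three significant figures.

Each source contributes Iᵢ·(dᵢ/rᵢ)²; contributions add.
A: 10.5 × (2.87/11.0)² = 0.7148 μGy/h
B: 685 × (1.52/17.2)² = 5.350 μGy/h
C: 81.5 × (0.899/3.90)² = 4.331 μGy/h
Total = 0.7148 + 5.350 + 4.331 = 10.40 μGy/h.

10.4 μGy/h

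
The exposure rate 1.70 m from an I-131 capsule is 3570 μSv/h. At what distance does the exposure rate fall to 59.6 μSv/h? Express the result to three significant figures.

13.2 m

Applying the 1/r² law, d₂ = d₁·√(I₁/I₂).
I₁/I₂ = 3570/59.6 = 59.90, so d₂ = 1.70 × √59.90 = 13.16 m.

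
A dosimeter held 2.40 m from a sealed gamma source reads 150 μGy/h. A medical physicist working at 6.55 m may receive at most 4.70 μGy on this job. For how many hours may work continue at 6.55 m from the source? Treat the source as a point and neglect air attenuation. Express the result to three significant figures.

Applying the 1/r² law, rate at 6.55 m:
(2.40/6.55)² = 0.1343, so 150 × 0.1343 = 20.14 μGy/h.
Stay time = 4.70 μGy ÷ 20.14 μGy/h = 0.2334 h.

0.233 h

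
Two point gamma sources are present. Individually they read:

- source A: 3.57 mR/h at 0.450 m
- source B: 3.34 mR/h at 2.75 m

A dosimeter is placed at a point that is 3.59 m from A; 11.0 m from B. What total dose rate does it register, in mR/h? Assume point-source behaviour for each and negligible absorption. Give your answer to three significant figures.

Each source contributes Iᵢ·(dᵢ/rᵢ)²; contributions add.
A: 3.57 × (0.450/3.59)² = 0.05609 mR/h
B: 3.34 × (2.75/11.0)² = 0.2087 mR/h
Total = 0.05609 + 0.2087 = 0.2648 mR/h.

0.265 mR/h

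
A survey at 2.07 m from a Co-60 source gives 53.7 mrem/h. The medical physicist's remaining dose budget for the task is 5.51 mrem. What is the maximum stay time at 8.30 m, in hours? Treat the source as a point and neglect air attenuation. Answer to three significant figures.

1.65 h

Since intensity falls as 1/r², rate at 8.30 m:
53.7 × (2.07/8.30)² = 53.7 × 0.06220 = 3.340 mrem/h.
Stay time = 5.51 mrem ÷ 3.340 mrem/h = 1.650 h.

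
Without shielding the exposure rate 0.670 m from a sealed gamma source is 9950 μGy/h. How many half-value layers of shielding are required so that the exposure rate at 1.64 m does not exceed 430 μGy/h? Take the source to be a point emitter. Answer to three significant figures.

1.95 half-value layers

At 1.64 m, distance alone gives 9950 × (0.670/1.64)² = 9950 × 0.1669 = 1661 μGy/h.
Further attenuation needed: 1661/430 = 3.863.
n = log₂(3.863) = 1.950 half-value layers.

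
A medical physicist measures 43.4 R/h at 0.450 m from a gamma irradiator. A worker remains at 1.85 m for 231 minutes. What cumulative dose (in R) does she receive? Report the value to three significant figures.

9.89 R

Applying the 1/r² law, rate at 1.85 m:
(0.450/1.85)² = 0.05917, so 43.4 × 0.05917 = 2.568 R/h.
Dose = rate × time = 2.568 R/h × 3.850 h = 9.887 R.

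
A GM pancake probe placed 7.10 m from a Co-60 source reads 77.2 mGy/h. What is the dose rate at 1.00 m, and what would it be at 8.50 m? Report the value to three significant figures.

Using I₁d₁² = I₂d₂²,
At 1.00 m: 77.2 × (7.10/1.00)² = 77.2 × 50.41 = 3892 mGy/h
At 8.50 m: (1.00/8.50)² = 0.01384, so 3892 × 0.01384 = 53.87 mGy/h.

3890 mGy/h; 53.9 mGy/h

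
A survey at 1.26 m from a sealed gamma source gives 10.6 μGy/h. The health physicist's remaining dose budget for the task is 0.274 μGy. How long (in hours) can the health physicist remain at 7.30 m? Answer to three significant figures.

Intensity scales as (d₁/d₂)², so rate at 7.30 m:
(1.26/7.30)² = 0.02979, so 10.6 × 0.02979 = 0.3158 μGy/h.
Stay time = 0.274 μGy ÷ 0.3158 μGy/h = 0.8676 h.

0.868 h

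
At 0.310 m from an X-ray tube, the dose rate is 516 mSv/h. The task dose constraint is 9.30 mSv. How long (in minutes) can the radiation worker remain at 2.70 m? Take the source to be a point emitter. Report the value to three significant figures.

By the inverse-square law, rate at 2.70 m:
(0.310/2.70)² = 0.01318, so 516 × 0.01318 = 6.801 mSv/h.
Stay time = 9.30 mSv ÷ 6.801 mSv/h = 1.367 h = 82.02 min.

82.0 min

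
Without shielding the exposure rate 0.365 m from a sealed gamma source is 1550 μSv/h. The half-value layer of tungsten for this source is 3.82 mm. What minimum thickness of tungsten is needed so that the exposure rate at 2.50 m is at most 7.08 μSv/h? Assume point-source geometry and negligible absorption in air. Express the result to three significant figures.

At 2.50 m, distance alone gives (0.365/2.50)² = 0.02132, so 1550 × 0.02132 = 33.05 μSv/h.
Further attenuation needed: 33.05/7.08 = 4.668.
n = log₂(4.668) = 2.223 half-value layers.
Thickness = 2.223 × 3.82 mm = 8.492 mm.

8.49 mm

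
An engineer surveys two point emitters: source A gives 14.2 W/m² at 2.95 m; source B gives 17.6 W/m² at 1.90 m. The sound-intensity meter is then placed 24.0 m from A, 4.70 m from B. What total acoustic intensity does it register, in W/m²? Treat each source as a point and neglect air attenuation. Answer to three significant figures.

3.09 W/m²

Each source contributes Iᵢ·(dᵢ/rᵢ)²; contributions add.
A: 14.2 × (2.95/24.0)² = 0.2145 W/m²
B: 17.6 × (1.90/4.70)² = 2.876 W/m²
Total = 0.2145 + 2.876 = 3.091 W/m².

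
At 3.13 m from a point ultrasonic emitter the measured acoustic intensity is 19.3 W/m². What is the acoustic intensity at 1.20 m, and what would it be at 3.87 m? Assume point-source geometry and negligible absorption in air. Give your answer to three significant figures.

131 W/m²; 12.6 W/m²

Since intensity falls as 1/r²,
At 1.20 m: 19.3 × (3.13/1.20)² = 19.3 × 6.803 = 131.3 W/m²
At 3.87 m: 131.3 × (1.20/3.87)² = 131.3 × 0.09615 = 12.62 W/m².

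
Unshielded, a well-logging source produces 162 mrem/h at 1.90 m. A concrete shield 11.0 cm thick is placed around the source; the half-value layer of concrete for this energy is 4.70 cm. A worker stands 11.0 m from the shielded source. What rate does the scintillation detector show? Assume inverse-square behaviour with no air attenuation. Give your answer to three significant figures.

0.954 mrem/h

Distance alone: 162 × (1.90/11.0)² = 162 × 0.02983 = 4.832 mrem/h.
Shield: 11.0/4.70 = 2.340 half-value layers → attenuation 2^(−2.340) = 0.1975.
Combined: 4.832 × 0.1975 = 0.9543 mrem/h.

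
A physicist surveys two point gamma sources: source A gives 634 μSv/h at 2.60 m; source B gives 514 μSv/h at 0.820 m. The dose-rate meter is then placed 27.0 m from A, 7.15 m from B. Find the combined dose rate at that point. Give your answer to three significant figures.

12.6 μSv/h

Each source contributes Iᵢ·(dᵢ/rᵢ)²; contributions add.
A: 634 × (2.60/27.0)² = 5.879 μSv/h
B: 514 × (0.820/7.15)² = 6.760 μSv/h
Total = 5.879 + 6.760 = 12.64 μSv/h.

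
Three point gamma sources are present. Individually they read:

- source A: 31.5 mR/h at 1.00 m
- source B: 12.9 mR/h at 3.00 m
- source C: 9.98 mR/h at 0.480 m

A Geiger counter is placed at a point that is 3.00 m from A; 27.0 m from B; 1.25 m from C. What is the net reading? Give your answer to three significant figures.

5.13 mR/h

By superposition, sum each source's inverse-square contribution:
A: 31.5 × (1.00/3.00)² = 3.500 mR/h
B: 12.9 × (3.00/27.0)² = 0.1593 mR/h
C: 9.98 × (0.480/1.25)² = 1.472 mR/h
Total = 3.500 + 0.1593 + 1.472 = 5.131 mR/h.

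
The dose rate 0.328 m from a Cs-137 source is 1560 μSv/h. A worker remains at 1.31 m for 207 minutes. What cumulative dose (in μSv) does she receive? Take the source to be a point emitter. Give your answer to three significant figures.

337 μSv

Since intensity falls as 1/r², rate at 1.31 m:
(0.328/1.31)² = 0.06269, so 1560 × 0.06269 = 97.80 μSv/h.
Dose = rate × time = 97.80 μSv/h × 3.450 h = 337.4 μSv.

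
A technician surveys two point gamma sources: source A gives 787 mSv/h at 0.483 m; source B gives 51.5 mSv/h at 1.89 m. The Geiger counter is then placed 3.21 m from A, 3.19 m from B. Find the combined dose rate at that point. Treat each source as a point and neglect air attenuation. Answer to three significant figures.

35.9 mSv/h

Each source contributes Iᵢ·(dᵢ/rᵢ)²; contributions add.
A: 787 × (0.483/3.21)² = 17.82 mSv/h
B: 51.5 × (1.89/3.19)² = 18.08 mSv/h
Total = 17.82 + 18.08 = 35.90 mSv/h.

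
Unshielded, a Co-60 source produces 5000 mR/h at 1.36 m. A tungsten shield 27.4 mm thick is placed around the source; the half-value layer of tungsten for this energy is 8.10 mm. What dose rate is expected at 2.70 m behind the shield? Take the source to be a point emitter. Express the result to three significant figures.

122 mR/h

Distance alone: 5000 × (1.36/2.70)² = 5000 × 0.2537 = 1268 mR/h.
Shield: 27.4/8.10 = 3.383 half-value layers → attenuation 2^(−3.383) = 0.09586.
Combined: 1268 × 0.09586 = 121.6 mR/h.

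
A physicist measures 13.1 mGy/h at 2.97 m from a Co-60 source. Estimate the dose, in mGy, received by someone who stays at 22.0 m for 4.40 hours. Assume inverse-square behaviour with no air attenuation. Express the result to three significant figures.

Intensity scales as (d₁/d₂)², so rate at 22.0 m:
13.1 × (2.97/22.0)² = 13.1 × 0.01823 = 0.2388 mGy/h.
Dose = rate × time = 0.2388 mGy/h × 4.400 h = 1.051 mGy.

1.05 mGy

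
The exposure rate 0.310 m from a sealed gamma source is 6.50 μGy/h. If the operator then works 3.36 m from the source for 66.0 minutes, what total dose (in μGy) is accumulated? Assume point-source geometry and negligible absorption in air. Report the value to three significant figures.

Using I₁d₁² = I₂d₂², rate at 3.36 m:
6.50 × (0.310/3.36)² = 6.50 × 0.008512 = 0.05533 μGy/h.
Dose = rate × time = 0.05533 μGy/h × 1.100 h = 0.06086 μGy.

0.0609 μGy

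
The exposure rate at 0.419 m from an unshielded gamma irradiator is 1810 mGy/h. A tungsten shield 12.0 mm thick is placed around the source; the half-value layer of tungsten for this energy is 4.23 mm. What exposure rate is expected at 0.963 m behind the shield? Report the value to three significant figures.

Distance alone: 1810 × (0.419/0.963)² = 1810 × 0.1893 = 342.6 mGy/h.
Shield: 12.0/4.23 = 2.837 half-value layers → attenuation 2^(−2.837) = 0.1400.
Combined: 342.6 × 0.1400 = 47.96 mGy/h.

48.0 mGy/h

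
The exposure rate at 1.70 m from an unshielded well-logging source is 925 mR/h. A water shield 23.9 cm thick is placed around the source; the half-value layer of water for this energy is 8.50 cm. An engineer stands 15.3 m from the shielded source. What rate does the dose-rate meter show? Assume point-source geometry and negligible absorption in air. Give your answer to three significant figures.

1.63 mR/h

Distance alone: (1.70/15.3)² = 0.01235, so 925 × 0.01235 = 11.42 mR/h.
Shield: 23.9/8.50 = 2.812 half-value layers → attenuation 2^(−2.812) = 0.1424.
Combined: 11.42 × 0.1424 = 1.626 mR/h.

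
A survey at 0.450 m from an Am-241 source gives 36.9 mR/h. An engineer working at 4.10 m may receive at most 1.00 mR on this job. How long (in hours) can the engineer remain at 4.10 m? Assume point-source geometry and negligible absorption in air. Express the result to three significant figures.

Using I₁d₁² = I₂d₂², rate at 4.10 m:
(0.450/4.10)² = 0.01205, so 36.9 × 0.01205 = 0.4446 mR/h.
Stay time = 1.00 mR ÷ 0.4446 mR/h = 2.249 h.

2.25 h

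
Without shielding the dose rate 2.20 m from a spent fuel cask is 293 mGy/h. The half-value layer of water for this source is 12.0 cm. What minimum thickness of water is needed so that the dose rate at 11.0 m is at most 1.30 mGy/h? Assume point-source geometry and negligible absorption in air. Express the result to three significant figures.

At 11.0 m, distance alone gives 293 × (2.20/11.0)² = 293 × 0.04000 = 11.72 mGy/h.
Further attenuation needed: 11.72/1.30 = 9.015.
n = log₂(9.015) = 3.172 half-value layers.
Thickness = 3.172 × 12.0 cm = 38.06 cm.

38.1 cm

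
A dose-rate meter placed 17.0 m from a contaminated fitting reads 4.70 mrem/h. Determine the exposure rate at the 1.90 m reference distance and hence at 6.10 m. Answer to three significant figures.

Using I₁d₁² = I₂d₂²,
At 1.90 m: (17.0/1.90)² = 80.06, so 4.70 × 80.06 = 376.3 mrem/h
At 6.10 m: (1.90/6.10)² = 0.09702, so 376.3 × 0.09702 = 36.51 mrem/h.

376 mrem/h; 36.5 mrem/h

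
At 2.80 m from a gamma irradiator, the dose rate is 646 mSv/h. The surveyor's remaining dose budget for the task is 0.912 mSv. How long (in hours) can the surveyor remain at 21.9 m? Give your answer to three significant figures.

0.0864 h

Using I₁d₁² = I₂d₂², rate at 21.9 m:
(2.80/21.9)² = 0.01635, so 646 × 0.01635 = 10.56 mSv/h.
Stay time = 0.912 mSv ÷ 10.56 mSv/h = 0.08636 h.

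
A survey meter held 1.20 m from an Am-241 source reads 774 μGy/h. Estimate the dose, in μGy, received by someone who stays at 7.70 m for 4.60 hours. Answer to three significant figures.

Since intensity falls as 1/r², rate at 7.70 m:
774 × (1.20/7.70)² = 774 × 0.02429 = 18.80 μGy/h.
Dose = rate × time = 18.80 μGy/h × 4.600 h = 86.48 μGy.

86.5 μGy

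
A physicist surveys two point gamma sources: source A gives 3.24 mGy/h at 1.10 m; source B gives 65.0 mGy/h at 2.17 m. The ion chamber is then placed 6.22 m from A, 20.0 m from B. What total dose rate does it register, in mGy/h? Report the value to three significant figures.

By superposition, sum each source's inverse-square contribution:
A: 3.24 × (1.10/6.22)² = 0.1013 mGy/h
B: 65.0 × (2.17/20.0)² = 0.7652 mGy/h
Total = 0.1013 + 0.7652 = 0.8665 mGy/h.

0.867 mGy/h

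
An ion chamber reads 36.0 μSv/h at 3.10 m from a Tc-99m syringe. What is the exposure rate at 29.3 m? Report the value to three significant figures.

0.403 μSv/h

Since intensity falls as 1/r², the rate at 29.3 m is
36.0 × (3.10/29.3)² = 36.0 × 0.01119 = 0.4028 μSv/h.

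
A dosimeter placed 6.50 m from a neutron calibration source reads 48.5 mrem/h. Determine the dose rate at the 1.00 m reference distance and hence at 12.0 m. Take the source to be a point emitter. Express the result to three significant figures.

2050 mrem/h; 14.2 mrem/h

By the inverse-square law,
At 1.00 m: (6.50/1.00)² = 42.25, so 48.5 × 42.25 = 2049 mrem/h
At 12.0 m: (1.00/12.0)² = 0.006944, so 2049 × 0.006944 = 14.23 mrem/h.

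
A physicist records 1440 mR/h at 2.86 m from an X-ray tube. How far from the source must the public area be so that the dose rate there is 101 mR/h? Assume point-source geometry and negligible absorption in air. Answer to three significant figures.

By the inverse-square law, d₂ = d₁·√(I₁/I₂).
I₁/I₂ = 1440/101 = 14.26, so d₂ = 2.86 × √14.26 = 10.80 m.

10.8 m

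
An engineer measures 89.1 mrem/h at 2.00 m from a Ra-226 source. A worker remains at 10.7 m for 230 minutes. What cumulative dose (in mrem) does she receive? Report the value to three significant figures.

Intensity scales as (d₁/d₂)², so rate at 10.7 m:
(2.00/10.7)² = 0.03494, so 89.1 × 0.03494 = 3.113 mrem/h.
Dose = rate × time = 3.113 mrem/h × 3.833 h = 11.93 mrem.

11.9 mrem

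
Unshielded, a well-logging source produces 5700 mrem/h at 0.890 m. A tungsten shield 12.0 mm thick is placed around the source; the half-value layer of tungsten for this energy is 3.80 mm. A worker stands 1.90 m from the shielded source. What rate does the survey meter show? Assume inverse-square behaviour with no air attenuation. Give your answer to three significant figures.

Distance alone: (0.890/1.90)² = 0.2194, so 5700 × 0.2194 = 1251 mrem/h.
Shield: 12.0/3.80 = 3.158 half-value layers → attenuation 2^(−3.158) = 0.1120.
Combined: 1251 × 0.1120 = 140.1 mrem/h.

140 mrem/h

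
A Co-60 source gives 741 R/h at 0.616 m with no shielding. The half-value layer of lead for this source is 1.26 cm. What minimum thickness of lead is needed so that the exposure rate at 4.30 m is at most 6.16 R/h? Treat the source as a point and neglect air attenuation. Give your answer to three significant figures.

At 4.30 m, distance alone gives 741 × (0.616/4.30)² = 741 × 0.02052 = 15.21 R/h.
Further attenuation needed: 15.21/6.16 = 2.469.
n = log₂(2.469) = 1.304 half-value layers.
Thickness = 1.304 × 1.26 cm = 1.643 cm.

1.64 cm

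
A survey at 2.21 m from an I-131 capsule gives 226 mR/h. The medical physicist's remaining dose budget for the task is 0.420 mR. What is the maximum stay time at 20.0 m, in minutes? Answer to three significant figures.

Applying the 1/r² law, rate at 20.0 m:
226 × (2.21/20.0)² = 226 × 0.01221 = 2.759 mR/h.
Stay time = 0.420 mR ÷ 2.759 mR/h = 0.1522 h = 9.132 min.

9.13 min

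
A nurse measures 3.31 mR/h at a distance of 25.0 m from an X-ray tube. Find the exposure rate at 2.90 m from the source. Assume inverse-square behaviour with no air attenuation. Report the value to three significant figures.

246 mR/h

Intensity scales as (d₁/d₂)², so the rate at 2.90 m is
3.31 × (25.0/2.90)² = 3.31 × 74.32 = 246.0 mR/h.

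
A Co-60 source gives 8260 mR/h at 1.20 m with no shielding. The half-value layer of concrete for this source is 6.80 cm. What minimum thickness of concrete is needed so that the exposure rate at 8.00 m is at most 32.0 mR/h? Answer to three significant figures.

At 8.00 m, distance alone gives (1.20/8.00)² = 0.02250, so 8260 × 0.02250 = 185.8 mR/h.
Further attenuation needed: 185.8/32.0 = 5.806.
n = log₂(5.806) = 2.538 half-value layers.
Thickness = 2.538 × 6.80 cm = 17.26 cm.

17.3 cm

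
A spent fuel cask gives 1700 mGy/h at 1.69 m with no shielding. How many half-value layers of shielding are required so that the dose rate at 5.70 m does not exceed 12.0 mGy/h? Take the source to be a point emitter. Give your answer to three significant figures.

At 5.70 m, distance alone gives 1700 × (1.69/5.70)² = 1700 × 0.08791 = 149.4 mGy/h.
Further attenuation needed: 149.4/12.0 = 12.45.
n = log₂(12.45) = 3.638 half-value layers.

3.64 half-value layers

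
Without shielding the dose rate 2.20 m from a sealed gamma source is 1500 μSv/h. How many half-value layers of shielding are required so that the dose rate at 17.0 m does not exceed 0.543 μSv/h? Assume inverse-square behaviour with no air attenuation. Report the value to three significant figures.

At 17.0 m, distance alone gives (2.20/17.0)² = 0.01675, so 1500 × 0.01675 = 25.12 μSv/h.
Further attenuation needed: 25.12/0.543 = 46.26.
n = log₂(46.26) = 5.532 half-value layers.

5.53 half-value layers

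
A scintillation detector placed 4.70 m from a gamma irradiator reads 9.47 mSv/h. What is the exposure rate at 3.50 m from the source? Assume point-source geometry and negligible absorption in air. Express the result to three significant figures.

17.1 mSv/h

Applying the 1/r² law, scaling from 4.70 m to 3.50 m:
9.47 × (4.70/3.50)² = 9.47 × 1.803 = 17.07 mSv/h.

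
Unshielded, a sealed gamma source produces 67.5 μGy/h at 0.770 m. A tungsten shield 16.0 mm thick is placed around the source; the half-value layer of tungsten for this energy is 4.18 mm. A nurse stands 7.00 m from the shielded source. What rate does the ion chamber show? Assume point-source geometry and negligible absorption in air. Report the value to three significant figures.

0.0575 μGy/h

Distance alone: (0.770/7.00)² = 0.01210, so 67.5 × 0.01210 = 0.8167 μGy/h.
Shield: 16.0/4.18 = 3.828 half-value layers → attenuation 2^(−3.828) = 0.07041.
Combined: 0.8167 × 0.07041 = 0.05750 μGy/h.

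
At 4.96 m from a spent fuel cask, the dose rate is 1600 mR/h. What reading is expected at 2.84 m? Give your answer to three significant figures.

4880 mR/h

Since intensity falls as 1/r², the rate at 2.84 m is
1600 × (4.96/2.84)² = 1600 × 3.050 = 4880 mR/h.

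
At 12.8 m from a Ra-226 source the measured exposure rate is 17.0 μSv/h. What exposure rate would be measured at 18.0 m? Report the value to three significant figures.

Applying the 1/r² law, scaling from 12.8 m to 18.0 m:
(12.8/18.0)² = 0.5057, so 17.0 × 0.5057 = 8.597 μSv/h.

8.60 μSv/h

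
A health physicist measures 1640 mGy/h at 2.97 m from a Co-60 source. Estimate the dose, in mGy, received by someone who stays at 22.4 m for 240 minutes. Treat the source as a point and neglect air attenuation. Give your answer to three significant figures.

Intensity scales as (d₁/d₂)², so rate at 22.4 m:
1640 × (2.97/22.4)² = 1640 × 0.01758 = 28.83 mGy/h.
Dose = rate × time = 28.83 mGy/h × 4.000 h = 115.3 mGy.

115 mGy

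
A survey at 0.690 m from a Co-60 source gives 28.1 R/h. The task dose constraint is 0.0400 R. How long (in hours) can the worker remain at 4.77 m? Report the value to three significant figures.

Using I₁d₁² = I₂d₂², rate at 4.77 m:
28.1 × (0.690/4.77)² = 28.1 × 0.02092 = 0.5879 R/h.
Stay time = 0.0400 R ÷ 0.5879 R/h = 0.06804 h.

0.0680 h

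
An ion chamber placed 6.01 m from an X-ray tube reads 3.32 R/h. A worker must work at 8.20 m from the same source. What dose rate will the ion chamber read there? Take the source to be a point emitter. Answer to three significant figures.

1.78 R/h

By the inverse-square law, scaling from 6.01 m to 8.20 m:
3.32 × (6.01/8.20)² = 3.32 × 0.5372 = 1.784 R/h.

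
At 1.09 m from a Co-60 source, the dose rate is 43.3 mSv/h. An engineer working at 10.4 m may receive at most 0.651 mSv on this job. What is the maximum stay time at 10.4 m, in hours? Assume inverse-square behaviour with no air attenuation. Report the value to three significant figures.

1.37 h

Using I₁d₁² = I₂d₂², rate at 10.4 m:
43.3 × (1.09/10.4)² = 43.3 × 0.01098 = 0.4754 mSv/h.
Stay time = 0.651 mSv ÷ 0.4754 mSv/h = 1.369 h.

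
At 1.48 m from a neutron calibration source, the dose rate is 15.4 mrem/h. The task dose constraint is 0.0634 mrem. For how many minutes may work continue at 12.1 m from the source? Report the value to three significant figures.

Since intensity falls as 1/r², rate at 12.1 m:
15.4 × (1.48/12.1)² = 15.4 × 0.01496 = 0.2304 mrem/h.
Stay time = 0.0634 mrem ÷ 0.2304 mrem/h = 0.2752 h = 16.51 min.

16.5 min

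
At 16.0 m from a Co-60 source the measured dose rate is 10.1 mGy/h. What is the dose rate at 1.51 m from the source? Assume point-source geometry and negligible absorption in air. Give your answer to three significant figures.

1130 mGy/h

Since intensity falls as 1/r², scaling from 16.0 m to 1.51 m:
(16.0/1.51)² = 112.3, so 10.1 × 112.3 = 1134 mGy/h.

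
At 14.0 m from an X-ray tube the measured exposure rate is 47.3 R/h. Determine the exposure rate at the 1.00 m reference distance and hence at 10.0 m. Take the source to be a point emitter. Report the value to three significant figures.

9270 R/h; 92.7 R/h

Since intensity falls as 1/r²,
At 1.00 m: 47.3 × (14.0/1.00)² = 47.3 × 196.0 = 9271 R/h
At 10.0 m: (1.00/10.0)² = 0.01000, so 9271 × 0.01000 = 92.71 R/h.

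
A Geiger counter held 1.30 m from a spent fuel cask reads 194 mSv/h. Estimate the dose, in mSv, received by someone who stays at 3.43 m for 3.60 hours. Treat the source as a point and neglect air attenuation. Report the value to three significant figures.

100 mSv

By the inverse-square law, rate at 3.43 m:
(1.30/3.43)² = 0.1436, so 194 × 0.1436 = 27.86 mSv/h.
Dose = rate × time = 27.86 mSv/h × 3.600 h = 100.3 mSv.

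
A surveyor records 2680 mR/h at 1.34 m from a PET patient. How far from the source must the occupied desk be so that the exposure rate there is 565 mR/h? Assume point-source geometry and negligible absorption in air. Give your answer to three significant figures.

Since intensity falls as 1/r², d₂ = d₁·√(I₁/I₂).
I₁/I₂ = 2680/565 = 4.743, so d₂ = 1.34 × √4.743 = 2.918 m.

2.92 m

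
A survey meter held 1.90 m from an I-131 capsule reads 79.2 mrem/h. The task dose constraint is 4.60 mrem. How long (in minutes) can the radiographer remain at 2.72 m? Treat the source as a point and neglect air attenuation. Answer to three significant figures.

7.14 min

Using I₁d₁² = I₂d₂², rate at 2.72 m:
(1.90/2.72)² = 0.4879, so 79.2 × 0.4879 = 38.64 mrem/h.
Stay time = 4.60 mrem ÷ 38.64 mrem/h = 0.1190 h = 7.140 min.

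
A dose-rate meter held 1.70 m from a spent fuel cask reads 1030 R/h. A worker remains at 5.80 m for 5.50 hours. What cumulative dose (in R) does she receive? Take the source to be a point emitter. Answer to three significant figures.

487 R

Since intensity falls as 1/r², rate at 5.80 m:
1030 × (1.70/5.80)² = 1030 × 0.08591 = 88.49 R/h.
Dose = rate × time = 88.49 R/h × 5.500 h = 486.7 R.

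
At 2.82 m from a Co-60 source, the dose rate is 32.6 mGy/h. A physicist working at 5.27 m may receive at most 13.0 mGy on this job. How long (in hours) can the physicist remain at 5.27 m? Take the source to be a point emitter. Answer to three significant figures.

Since intensity falls as 1/r², rate at 5.27 m:
32.6 × (2.82/5.27)² = 32.6 × 0.2863 = 9.333 mGy/h.
Stay time = 13.0 mGy ÷ 9.333 mGy/h = 1.393 h.

1.39 h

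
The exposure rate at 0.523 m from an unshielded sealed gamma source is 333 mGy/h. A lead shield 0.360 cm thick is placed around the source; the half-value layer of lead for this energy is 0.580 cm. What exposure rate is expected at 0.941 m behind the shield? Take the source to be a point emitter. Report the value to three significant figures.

66.9 mGy/h

Distance alone: (0.523/0.941)² = 0.3089, so 333 × 0.3089 = 102.9 mGy/h.
Shield: 0.360/0.580 = 0.6207 half-value layers → attenuation 2^(−0.6207) = 0.6504.
Combined: 102.9 × 0.6504 = 66.93 mGy/h.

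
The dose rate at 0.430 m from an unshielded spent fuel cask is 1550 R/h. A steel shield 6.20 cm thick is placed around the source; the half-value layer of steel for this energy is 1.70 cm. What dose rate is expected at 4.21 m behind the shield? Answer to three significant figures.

Distance alone: (0.430/4.21)² = 0.01043, so 1550 × 0.01043 = 16.17 R/h.
Shield: 6.20/1.70 = 3.647 half-value layers → attenuation 2^(−3.647) = 0.07983.
Combined: 16.17 × 0.07983 = 1.291 R/h.

1.29 R/h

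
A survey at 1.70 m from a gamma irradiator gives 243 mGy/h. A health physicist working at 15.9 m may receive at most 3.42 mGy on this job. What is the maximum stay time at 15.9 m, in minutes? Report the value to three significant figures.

Since intensity falls as 1/r², rate at 15.9 m:
(1.70/15.9)² = 0.01143, so 243 × 0.01143 = 2.777 mGy/h.
Stay time = 3.42 mGy ÷ 2.777 mGy/h = 1.232 h = 73.92 min.

73.9 min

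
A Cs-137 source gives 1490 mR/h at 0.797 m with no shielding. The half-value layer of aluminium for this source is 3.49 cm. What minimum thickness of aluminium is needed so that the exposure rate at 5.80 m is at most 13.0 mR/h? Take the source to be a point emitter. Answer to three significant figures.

At 5.80 m, distance alone gives 1490 × (0.797/5.80)² = 1490 × 0.01888 = 28.13 mR/h.
Further attenuation needed: 28.13/13.0 = 2.164.
n = log₂(2.164) = 1.114 half-value layers.
Thickness = 1.114 × 3.49 cm = 3.888 cm.

3.89 cm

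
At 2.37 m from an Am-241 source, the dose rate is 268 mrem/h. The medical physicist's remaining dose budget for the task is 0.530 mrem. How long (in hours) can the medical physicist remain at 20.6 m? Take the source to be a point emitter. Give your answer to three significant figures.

0.149 h

By the inverse-square law, rate at 20.6 m:
(2.37/20.6)² = 0.01324, so 268 × 0.01324 = 3.548 mrem/h.
Stay time = 0.530 mrem ÷ 3.548 mrem/h = 0.1494 h.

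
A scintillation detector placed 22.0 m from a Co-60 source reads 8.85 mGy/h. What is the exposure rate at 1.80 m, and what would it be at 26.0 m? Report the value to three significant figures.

By the inverse-square law,
At 1.80 m: 8.85 × (22.0/1.80)² = 8.85 × 149.4 = 1322 mGy/h
At 26.0 m: 1322 × (1.80/26.0)² = 1322 × 0.004793 = 6.336 mGy/h.

1320 mGy/h; 6.34 mGy/h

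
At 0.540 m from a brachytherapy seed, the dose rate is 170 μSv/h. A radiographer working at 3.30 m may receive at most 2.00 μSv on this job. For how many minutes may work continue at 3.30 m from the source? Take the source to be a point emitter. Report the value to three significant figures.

Using I₁d₁² = I₂d₂², rate at 3.30 m:
170 × (0.540/3.30)² = 170 × 0.02678 = 4.553 μSv/h.
Stay time = 2.00 μSv ÷ 4.553 μSv/h = 0.4393 h = 26.36 min.

26.4 min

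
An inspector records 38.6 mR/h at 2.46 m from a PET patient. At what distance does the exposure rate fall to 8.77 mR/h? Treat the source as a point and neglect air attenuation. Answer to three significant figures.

5.16 m

Applying the 1/r² law, d₂ = d₁·√(I₁/I₂).
I₁/I₂ = 38.6/8.77 = 4.401, so d₂ = 2.46 × √4.401 = 5.161 m.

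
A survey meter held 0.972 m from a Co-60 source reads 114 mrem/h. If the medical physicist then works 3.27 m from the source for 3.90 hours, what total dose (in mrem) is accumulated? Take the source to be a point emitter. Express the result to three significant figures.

39.3 mrem

Intensity scales as (d₁/d₂)², so rate at 3.27 m:
(0.972/3.27)² = 0.08836, so 114 × 0.08836 = 10.07 mrem/h.
Dose = rate × time = 10.07 mrem/h × 3.900 h = 39.27 mrem.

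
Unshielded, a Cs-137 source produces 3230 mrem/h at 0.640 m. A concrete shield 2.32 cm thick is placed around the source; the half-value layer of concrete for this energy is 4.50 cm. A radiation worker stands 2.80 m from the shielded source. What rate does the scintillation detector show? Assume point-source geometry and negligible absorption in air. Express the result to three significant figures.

118 mrem/h

Distance alone: (0.640/2.80)² = 0.05224, so 3230 × 0.05224 = 168.7 mrem/h.
Shield: 2.32/4.50 = 0.5156 half-value layers → attenuation 2^(−0.5156) = 0.6995.
Combined: 168.7 × 0.6995 = 118.0 mrem/h.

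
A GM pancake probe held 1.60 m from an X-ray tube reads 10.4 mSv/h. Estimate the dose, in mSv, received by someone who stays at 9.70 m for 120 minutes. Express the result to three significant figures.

0.566 mSv

Applying the 1/r² law, rate at 9.70 m:
10.4 × (1.60/9.70)² = 10.4 × 0.02721 = 0.2830 mSv/h.
Dose = rate × time = 0.2830 mSv/h × 2.000 h = 0.5660 mSv.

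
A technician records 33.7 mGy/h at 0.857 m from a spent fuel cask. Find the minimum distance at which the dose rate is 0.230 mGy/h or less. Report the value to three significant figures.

Since intensity falls as 1/r², d₂ = d₁·√(I₁/I₂).
I₁/I₂ = 33.7/0.230 = 146.5, so d₂ = 0.857 × √146.5 = 10.37 m.

10.4 m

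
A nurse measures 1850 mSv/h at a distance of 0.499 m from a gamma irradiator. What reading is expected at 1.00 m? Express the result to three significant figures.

461 mSv/h

By the inverse-square law, the rate at 1.00 m is
1850 × (0.499/1.00)² = 1850 × 0.2490 = 460.6 mSv/h.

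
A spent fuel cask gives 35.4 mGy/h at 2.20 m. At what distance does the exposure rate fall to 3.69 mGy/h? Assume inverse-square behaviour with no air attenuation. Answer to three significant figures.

Applying the 1/r² law, d₂ = d₁·√(I₁/I₂).
I₁/I₂ = 35.4/3.69 = 9.593, so d₂ = 2.20 × √9.593 = 6.814 m.

6.81 m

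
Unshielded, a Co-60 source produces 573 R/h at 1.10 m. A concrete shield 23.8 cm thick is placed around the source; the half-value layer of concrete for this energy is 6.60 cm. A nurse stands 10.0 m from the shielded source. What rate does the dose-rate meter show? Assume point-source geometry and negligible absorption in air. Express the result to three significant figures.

0.569 R/h

Distance alone: (1.10/10.0)² = 0.01210, so 573 × 0.01210 = 6.933 R/h.
Shield: 23.8/6.60 = 3.606 half-value layers → attenuation 2^(−3.606) = 0.08213.
Combined: 6.933 × 0.08213 = 0.5694 R/h.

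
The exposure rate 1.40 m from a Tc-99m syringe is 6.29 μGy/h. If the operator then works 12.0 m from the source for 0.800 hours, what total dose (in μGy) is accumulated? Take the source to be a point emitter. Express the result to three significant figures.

Using I₁d₁² = I₂d₂², rate at 12.0 m:
(1.40/12.0)² = 0.01361, so 6.29 × 0.01361 = 0.08561 μGy/h.
Dose = rate × time = 0.08561 μGy/h × 0.8000 h = 0.06849 μGy.

0.0685 μGy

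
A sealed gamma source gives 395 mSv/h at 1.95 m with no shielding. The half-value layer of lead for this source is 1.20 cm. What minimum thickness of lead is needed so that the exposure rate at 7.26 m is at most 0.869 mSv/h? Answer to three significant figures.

6.04 cm

At 7.26 m, distance alone gives (1.95/7.26)² = 0.07214, so 395 × 0.07214 = 28.50 mSv/h.
Further attenuation needed: 28.50/0.869 = 32.80.
n = log₂(32.80) = 5.036 half-value layers.
Thickness = 5.036 × 1.20 cm = 6.043 cm.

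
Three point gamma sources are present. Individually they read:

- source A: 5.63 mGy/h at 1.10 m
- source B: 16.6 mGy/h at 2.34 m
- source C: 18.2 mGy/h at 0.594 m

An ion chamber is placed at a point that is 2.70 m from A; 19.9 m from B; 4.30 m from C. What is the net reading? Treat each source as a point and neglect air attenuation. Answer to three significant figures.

By superposition, sum each source's inverse-square contribution:
A: 5.63 × (1.10/2.70)² = 0.9345 mGy/h
B: 16.6 × (2.34/19.9)² = 0.2295 mGy/h
C: 18.2 × (0.594/4.30)² = 0.3473 mGy/h
Total = 0.9345 + 0.2295 + 0.3473 = 1.511 mGy/h.

1.51 mGy/h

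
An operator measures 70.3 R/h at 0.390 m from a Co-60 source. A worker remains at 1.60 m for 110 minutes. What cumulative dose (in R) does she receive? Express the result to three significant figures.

Since intensity falls as 1/r², rate at 1.60 m:
(0.390/1.60)² = 0.05941, so 70.3 × 0.05941 = 4.177 R/h.
Dose = rate × time = 4.177 R/h × 1.833 h = 7.656 R.

7.66 R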